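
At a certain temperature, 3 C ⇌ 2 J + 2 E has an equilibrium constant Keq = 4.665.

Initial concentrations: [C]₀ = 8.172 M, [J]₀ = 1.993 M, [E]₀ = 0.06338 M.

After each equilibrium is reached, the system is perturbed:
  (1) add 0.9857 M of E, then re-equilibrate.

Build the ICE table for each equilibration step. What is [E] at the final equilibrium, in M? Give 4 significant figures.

Q₀ = 2.9237e-05 vs Keq = 4.665 ⇒ Q<K, forward
Step 1:
                    C           J           E
  I             8.172       1.993     0.06338
  C            -4.492       2.994       2.994
  E              3.68       4.987       3.058
  solve Keq expr → x = 1.497; check Q = 4.665
Then add 0.9857 M of E.
Step 2:
                    C           J           E
  I              3.68       4.987       4.043
  C            0.4022     -0.2681     -0.2681
  E             4.083       4.719       3.775
  solve Keq expr → x = -0.1341; check Q = 4.665

[E]_eq = 3.775 M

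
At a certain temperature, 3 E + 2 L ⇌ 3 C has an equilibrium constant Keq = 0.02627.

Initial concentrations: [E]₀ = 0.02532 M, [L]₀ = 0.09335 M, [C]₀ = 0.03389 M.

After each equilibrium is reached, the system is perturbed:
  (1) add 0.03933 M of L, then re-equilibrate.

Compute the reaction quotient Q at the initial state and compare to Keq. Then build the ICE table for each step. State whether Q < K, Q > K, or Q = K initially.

Q₀ = 275.2 vs Keq = 0.02627 ⇒ Q>K, reverse
Step 1:
                   E          L          C
  Initial    0.02532    0.09335    0.03389
  Change     0.03004    0.02002   -0.03004
  Equil      0.05536     0.1134   0.003855
  solve Keq expr → x = -0.01001; check Q = 0.02627
Then add 0.03933 M of L.
Step 2:
                   E          L          C
  Initial    0.05536     0.1527   0.003855
  Change  -7.7071e-04 -5.1380e-04 7.7071e-04
  Equil      0.05458     0.1522   0.004625
  solve Keq expr → x = 2.5690e-04; check Q = 0.02627

Q₀ = 275.2; Q > K (proceeds reverse)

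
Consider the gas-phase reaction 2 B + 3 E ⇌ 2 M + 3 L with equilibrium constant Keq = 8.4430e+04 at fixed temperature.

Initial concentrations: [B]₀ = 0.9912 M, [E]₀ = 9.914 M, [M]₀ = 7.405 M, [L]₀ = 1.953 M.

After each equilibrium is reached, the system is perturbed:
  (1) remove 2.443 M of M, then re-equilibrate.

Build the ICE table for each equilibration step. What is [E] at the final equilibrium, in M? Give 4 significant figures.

[E]_eq = 8.435 M

Q₀ = 0.4267 vs Keq = 8.4430e+04 ⇒ Q<K, forward
Step 1:
                   B          E          M          L
  I           0.9912      9.914      7.405      1.953
  C          -0.9837     -1.476     0.9837      1.476
  E         0.007477      8.438      8.389      3.429
  solve Keq expr → x = 0.4919; check Q = 8.4430e+04
Then remove 2.443 M of M.
Step 2:
                   B          E          M          L
  I         0.007477      8.438      5.946      3.429
  C        -0.002165  -0.003247   0.002165   0.003247
  E         0.005312      8.435      5.948      3.432
  solve Keq expr → x = 0.001082; check Q = 8.4430e+04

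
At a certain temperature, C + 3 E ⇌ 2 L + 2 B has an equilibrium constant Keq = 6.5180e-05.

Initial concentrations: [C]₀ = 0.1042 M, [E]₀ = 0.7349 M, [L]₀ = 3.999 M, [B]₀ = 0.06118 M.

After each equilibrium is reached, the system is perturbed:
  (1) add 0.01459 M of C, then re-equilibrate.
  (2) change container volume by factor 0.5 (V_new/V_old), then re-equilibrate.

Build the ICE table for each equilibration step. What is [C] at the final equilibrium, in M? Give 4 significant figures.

[C]_eq = 0.2982 M

Q₀ = 1.447 vs Keq = 6.5180e-05 ⇒ Q>K, reverse
Step 1:
                  C         E         L         B
  init       0.1042    0.7349     3.999   0.06118
  Δ         0.03031   0.09092  -0.06062  -0.06062
  eq         0.1345    0.8258     3.938 5.6421e-04
  solve Keq expr → x = -0.03031; check Q = 6.5180e-05
Then add 0.01459 M of C.
Step 2:
                  C         E         L         B
  init       0.1491    0.8258     3.938 5.6421e-04
  Δ       -1.4865e-05 -4.4595e-05 2.9730e-05 2.9730e-05
  eq         0.1491    0.8258     3.938 5.9394e-04
  solve Keq expr → x = 1.4865e-05; check Q = 6.5180e-05
Then change container volume by factor 0.5 (V_new/V_old).
Step 3:
                  C         E         L         B
  init       0.2982     1.652     7.877  0.001188
  Δ               0         0         0         0
  eq         0.2982     1.652     7.877  0.001188
  solve Keq expr → x = 0; check Q = 6.5180e-05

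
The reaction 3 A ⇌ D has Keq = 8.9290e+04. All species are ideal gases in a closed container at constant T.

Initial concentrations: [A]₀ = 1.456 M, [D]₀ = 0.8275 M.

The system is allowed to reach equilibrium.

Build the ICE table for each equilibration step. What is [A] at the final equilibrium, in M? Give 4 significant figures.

[A]_eq = 0.02445 M

Q₀ = 0.2681 vs Keq = 8.9290e+04 ⇒ Q<K, forward
Step 1:
                   A          D
  I            1.456     0.8275
  C           -1.432     0.4772
  E          0.02445      1.305
  solve Keq expr → x = 0.4772; check Q = 8.9290e+04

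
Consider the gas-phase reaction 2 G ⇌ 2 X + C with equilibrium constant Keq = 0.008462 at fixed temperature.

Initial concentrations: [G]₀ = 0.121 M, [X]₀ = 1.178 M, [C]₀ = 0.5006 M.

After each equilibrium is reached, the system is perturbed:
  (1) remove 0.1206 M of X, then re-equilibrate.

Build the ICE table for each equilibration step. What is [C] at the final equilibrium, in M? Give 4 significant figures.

Q₀ = 47.45 vs Keq = 0.008462 ⇒ Q>K, reverse
Step 1:
                  G         X         C
  init        0.121     1.178    0.5006
  Δ          0.8513   -0.8513   -0.4256
  eq         0.9723    0.3267   0.07495
  solve Keq expr → x = -0.4256; check Q = 0.008462
Then remove 0.1206 M of X.
Step 2:
                  G         X         C
  init       0.9723    0.2061   0.07495
  Δ        -0.05631   0.05631   0.02816
  eq          0.916    0.2624    0.1031
  solve Keq expr → x = 0.02816; check Q = 0.008462

[C]_eq = 0.1031 M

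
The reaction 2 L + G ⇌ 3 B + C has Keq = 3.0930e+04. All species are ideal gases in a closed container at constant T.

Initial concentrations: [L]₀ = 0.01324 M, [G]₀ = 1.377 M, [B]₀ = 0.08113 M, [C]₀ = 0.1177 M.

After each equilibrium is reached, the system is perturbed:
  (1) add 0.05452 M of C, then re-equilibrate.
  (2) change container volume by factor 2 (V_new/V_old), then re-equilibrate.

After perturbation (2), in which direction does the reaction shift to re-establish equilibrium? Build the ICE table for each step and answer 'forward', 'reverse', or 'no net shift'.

Q₀ = 0.2604 vs Keq = 3.0930e+04 ⇒ Q<K, forward
Step 1:
                    L           G           B           C
  init        0.01324       1.377     0.08113      0.1177
  Δ          -0.01319   -0.006593     0.01978    0.006593
  eq       5.4890e-05        1.37      0.1009      0.1243
  solve Keq expr → x = 0.006593; check Q = 3.0930e+04
Then add 0.05452 M of C.
Step 2:
                    L           G           B           C
  init     5.4890e-05        1.37      0.1009      0.1788
  Δ        1.0930e-05  5.4649e-06 -1.6395e-05 -5.4649e-06
  eq       6.5820e-05        1.37      0.1009      0.1788
  solve Keq expr → x = -5.4649e-06; check Q = 3.0930e+04
Then change container volume by factor 2 (V_new/V_old).
Step 3:
                    L           G           B           C
  init     3.2910e-05      0.6852     0.05045      0.0894
  Δ       -9.6284e-06 -4.8142e-06  1.4443e-05  4.8142e-06
  eq       2.3282e-05      0.6852     0.05046     0.08941
  solve Keq expr → x = 4.8142e-06; check Q = 3.0930e+04

Direction: forward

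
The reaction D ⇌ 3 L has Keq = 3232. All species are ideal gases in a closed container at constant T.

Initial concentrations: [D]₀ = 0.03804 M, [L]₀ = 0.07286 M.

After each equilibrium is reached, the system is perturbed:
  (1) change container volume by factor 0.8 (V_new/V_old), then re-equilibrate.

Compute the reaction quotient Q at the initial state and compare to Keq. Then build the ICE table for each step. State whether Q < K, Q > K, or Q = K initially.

Q₀ = 0.01017; Q < K (proceeds forward)

Q₀ = 0.01017 vs Keq = 3232 ⇒ Q<K, forward
Step 1:
                    D           L
  init        0.03804     0.07286
  Δ          -0.03804      0.1141
  eq       2.0224e-06       0.187
  solve Keq expr → x = 0.03804; check Q = 3232
Then change container volume by factor 0.8 (V_new/V_old).
Step 2:
                    D           L
  init     2.5280e-06      0.2337
  Δ        1.4218e-06 -4.2654e-06
  eq       3.9498e-06      0.2337
  solve Keq expr → x = -1.4218e-06; check Q = 3232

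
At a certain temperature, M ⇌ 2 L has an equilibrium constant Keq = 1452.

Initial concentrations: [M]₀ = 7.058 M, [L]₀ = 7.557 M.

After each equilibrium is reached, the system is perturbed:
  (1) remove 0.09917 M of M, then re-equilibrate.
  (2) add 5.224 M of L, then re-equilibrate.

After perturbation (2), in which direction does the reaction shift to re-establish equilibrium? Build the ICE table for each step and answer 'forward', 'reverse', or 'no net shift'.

Direction: reverse

Q₀ = 8.091 vs Keq = 1452 ⇒ Q<K, forward
Step 1:
                  M         L
  Initial     7.058     7.557
  Change     -6.752      13.5
  Equil      0.3055     21.06
  solve Keq expr → x = 6.752; check Q = 1452
Then remove 0.09917 M of M.
Step 2:
                  M         L
  Initial    0.2063     21.06
  Change    0.09375   -0.1875
  Equil      0.3001     20.87
  solve Keq expr → x = -0.09375; check Q = 1452
Then add 5.224 M of L.
Step 3:
                  M         L
  Initial    0.3001      26.1
  Change     0.1577   -0.3155
  Equil      0.4578     25.78
  solve Keq expr → x = -0.1577; check Q = 1452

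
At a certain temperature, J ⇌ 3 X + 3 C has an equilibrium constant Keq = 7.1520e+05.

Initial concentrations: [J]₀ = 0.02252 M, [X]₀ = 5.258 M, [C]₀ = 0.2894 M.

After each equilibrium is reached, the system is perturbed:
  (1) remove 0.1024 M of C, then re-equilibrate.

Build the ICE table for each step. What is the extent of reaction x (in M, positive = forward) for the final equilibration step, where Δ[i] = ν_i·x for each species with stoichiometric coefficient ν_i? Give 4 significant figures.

x = 6.1199e-06 M

Q₀ = 156.5 vs Keq = 7.1520e+05 ⇒ Q<K, forward
Step 1:
                   J          X          C
  Initial    0.02252      5.258     0.2894
  Change    -0.02251    0.06753    0.06753
  Equil   9.6032e-06      5.326     0.3569
  solve Keq expr → x = 0.02251; check Q = 7.1520e+05
Then remove 0.1024 M of C.
Step 2:
                   J          X          C
  Initial 9.6032e-06      5.326     0.2545
  Change  -6.1199e-06 1.8360e-05 1.8360e-05
  Equil   3.4832e-06      5.326     0.2545
  solve Keq expr → x = 6.1199e-06; check Q = 7.1520e+05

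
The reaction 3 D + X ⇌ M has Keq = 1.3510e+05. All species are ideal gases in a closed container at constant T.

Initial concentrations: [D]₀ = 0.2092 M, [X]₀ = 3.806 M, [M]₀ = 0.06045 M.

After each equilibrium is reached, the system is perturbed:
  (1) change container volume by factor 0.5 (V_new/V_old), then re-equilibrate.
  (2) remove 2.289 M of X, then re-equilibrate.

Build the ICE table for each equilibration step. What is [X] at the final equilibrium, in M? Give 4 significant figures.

Q₀ = 1.735 vs Keq = 1.3510e+05 ⇒ Q<K, forward
Step 1:
                   D          X          M
  I           0.2092      3.806    0.06045
  C          -0.2029   -0.06762    0.06762
  E          0.00633      3.738     0.1281
  solve Keq expr → x = 0.06762; check Q = 1.3510e+05
Then change container volume by factor 0.5 (V_new/V_old).
Step 2:
                   D          X          M
  I          0.01266      7.477     0.2561
  C        -0.006312  -0.002104   0.002104
  E         0.006347      7.475     0.2583
  solve Keq expr → x = 0.002104; check Q = 1.3510e+05
Then remove 2.289 M of X.
Step 3:
                   D          X          M
  I         0.006347      5.186     0.2583
  C       8.2005e-04 2.7335e-04 -2.7335e-04
  E         0.007167      5.186      0.258
  solve Keq expr → x = -2.7335e-04; check Q = 1.3510e+05

[X]_eq = 5.186 M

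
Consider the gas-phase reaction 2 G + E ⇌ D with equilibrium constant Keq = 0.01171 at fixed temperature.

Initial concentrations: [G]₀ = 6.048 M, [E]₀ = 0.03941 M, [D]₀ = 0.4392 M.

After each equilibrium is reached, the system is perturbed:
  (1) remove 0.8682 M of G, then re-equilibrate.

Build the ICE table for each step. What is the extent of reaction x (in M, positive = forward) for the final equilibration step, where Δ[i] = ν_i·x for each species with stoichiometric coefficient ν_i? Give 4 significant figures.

Q₀ = 0.3047 vs Keq = 0.01171 ⇒ Q>K, reverse
Step 1:
                   G          E          D
  I            6.048    0.03941     0.4392
  C           0.5549     0.2774    -0.2774
  E            6.603     0.3168     0.1618
  solve Keq expr → x = -0.2774; check Q = 0.01171
Then remove 0.8682 M of G.
Step 2:
                   G          E          D
  I            5.735     0.3168     0.1618
  C          0.05378    0.02689   -0.02689
  E            5.788     0.3437     0.1349
  solve Keq expr → x = -0.02689; check Q = 0.01171

x = -0.02689 M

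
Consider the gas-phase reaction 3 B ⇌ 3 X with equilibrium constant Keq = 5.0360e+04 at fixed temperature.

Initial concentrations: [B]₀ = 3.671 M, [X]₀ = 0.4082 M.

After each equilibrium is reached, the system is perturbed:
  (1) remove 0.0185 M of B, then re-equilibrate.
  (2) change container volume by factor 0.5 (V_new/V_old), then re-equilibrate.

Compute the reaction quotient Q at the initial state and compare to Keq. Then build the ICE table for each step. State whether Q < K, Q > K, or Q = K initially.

Q₀ = 0.001375; Q < K (proceeds forward)

Q₀ = 0.001375 vs Keq = 5.0360e+04 ⇒ Q<K, forward
Step 1:
                  B         X
  I           3.671    0.4082
  C          -3.563     3.563
  E          0.1075     3.972
  solve Keq expr → x = 1.188; check Q = 5.0360e+04
Then remove 0.0185 M of B.
Step 2:
                  B         X
  I         0.08905     3.972
  C         0.01801  -0.01801
  E          0.1071     3.954
  solve Keq expr → x = -0.006004; check Q = 5.0360e+04
Then change container volume by factor 0.5 (V_new/V_old).
Step 3:
                  B         X
  I          0.2141     7.907
  C               0         0
  E          0.2141     7.907
  solve Keq expr → x = 0; check Q = 5.0360e+04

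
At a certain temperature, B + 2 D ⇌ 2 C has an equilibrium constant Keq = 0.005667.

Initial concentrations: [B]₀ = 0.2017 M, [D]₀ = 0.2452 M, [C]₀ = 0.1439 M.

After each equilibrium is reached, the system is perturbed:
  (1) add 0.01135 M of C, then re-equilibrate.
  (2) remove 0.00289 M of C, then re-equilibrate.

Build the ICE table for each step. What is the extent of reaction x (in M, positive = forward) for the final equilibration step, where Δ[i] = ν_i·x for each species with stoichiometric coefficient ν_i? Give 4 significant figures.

x = 0.001372 M

Q₀ = 1.708 vs Keq = 0.005667 ⇒ Q>K, reverse
Step 1:
                   B          D          C
  init        0.2017     0.2452     0.1439
  Δ          0.06467     0.1293    -0.1293
  eq          0.2664     0.3745    0.01455
  solve Keq expr → x = -0.06467; check Q = 0.005667
Then add 0.01135 M of C.
Step 2:
                   B          D          C
  init        0.2664     0.3745     0.0259
  Δ          0.00539    0.01078   -0.01078
  eq          0.2718     0.3853    0.01512
  solve Keq expr → x = -0.00539; check Q = 0.005667
Then remove 0.00289 M of C.
Step 3:
                   B          D          C
  init        0.2718     0.3853    0.01223
  Δ        -0.001372  -0.002744   0.002744
  eq          0.2704     0.3826    0.01498
  solve Keq expr → x = 0.001372; check Q = 0.005667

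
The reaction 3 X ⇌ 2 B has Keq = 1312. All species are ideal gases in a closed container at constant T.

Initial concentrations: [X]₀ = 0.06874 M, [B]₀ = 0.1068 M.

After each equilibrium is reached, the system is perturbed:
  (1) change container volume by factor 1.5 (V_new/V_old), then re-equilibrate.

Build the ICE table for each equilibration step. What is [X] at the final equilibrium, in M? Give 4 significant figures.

Q₀ = 35.12 vs Keq = 1312 ⇒ Q<K, forward
Step 1:
                    X           B
  I           0.06874      0.1068
  C          -0.04453     0.02968
  E           0.02421      0.1365
  solve Keq expr → x = 0.01484; check Q = 1312
Then change container volume by factor 1.5 (V_new/V_old).
Step 2:
                    X           B
  I           0.01614     0.09099
  C          0.002142   -0.001428
  E           0.01829     0.08956
  solve Keq expr → x = -7.1408e-04; check Q = 1312

[X]_eq = 0.01829 M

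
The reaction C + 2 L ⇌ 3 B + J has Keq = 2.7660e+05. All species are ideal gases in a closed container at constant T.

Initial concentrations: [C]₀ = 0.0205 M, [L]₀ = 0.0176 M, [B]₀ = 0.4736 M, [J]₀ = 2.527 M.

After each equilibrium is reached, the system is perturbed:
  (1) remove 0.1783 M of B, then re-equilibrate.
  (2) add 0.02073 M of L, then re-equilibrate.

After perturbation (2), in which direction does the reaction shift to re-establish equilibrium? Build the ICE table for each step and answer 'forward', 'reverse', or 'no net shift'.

Direction: forward

Q₀ = 4.2273e+04 vs Keq = 2.7660e+05 ⇒ Q<K, forward
Step 1:
                  C         L         B         J
  init       0.0205    0.0176    0.4736     2.527
  Δ       -0.004701 -0.009402    0.0141  0.004701
  eq         0.0158  0.008198    0.4877     2.532
  solve Keq expr → x = 0.004701; check Q = 2.7660e+05
Then remove 0.1783 M of B.
Step 2:
                  C         L         B         J
  init       0.0158  0.008198    0.3094     2.532
  Δ       -0.001836 -0.003672  0.005508  0.001836
  eq        0.01396  0.004526    0.3149     2.534
  solve Keq expr → x = 0.001836; check Q = 2.7660e+05
Then add 0.02073 M of L.
Step 3:
                  C         L         B         J
  init      0.01396   0.02526    0.3149     2.534
  Δ       -0.008538  -0.01708   0.02562  0.008538
  eq       0.005425  0.008179    0.3405     2.542
  solve Keq expr → x = 0.008538; check Q = 2.7660e+05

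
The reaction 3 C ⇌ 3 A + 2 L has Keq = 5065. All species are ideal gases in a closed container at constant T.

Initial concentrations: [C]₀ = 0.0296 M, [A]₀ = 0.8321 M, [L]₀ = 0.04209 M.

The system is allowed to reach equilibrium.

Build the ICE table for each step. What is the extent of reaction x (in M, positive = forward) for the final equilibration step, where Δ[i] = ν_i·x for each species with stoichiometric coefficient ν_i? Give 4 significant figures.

x = 0.007413 M

Q₀ = 39.36 vs Keq = 5065 ⇒ Q<K, forward
Step 1:
                   C          A          L
  I           0.0296     0.8321    0.04209
  C         -0.02224    0.02224    0.01483
  E         0.007361     0.8543    0.05692
  solve Keq expr → x = 0.007413; check Q = 5065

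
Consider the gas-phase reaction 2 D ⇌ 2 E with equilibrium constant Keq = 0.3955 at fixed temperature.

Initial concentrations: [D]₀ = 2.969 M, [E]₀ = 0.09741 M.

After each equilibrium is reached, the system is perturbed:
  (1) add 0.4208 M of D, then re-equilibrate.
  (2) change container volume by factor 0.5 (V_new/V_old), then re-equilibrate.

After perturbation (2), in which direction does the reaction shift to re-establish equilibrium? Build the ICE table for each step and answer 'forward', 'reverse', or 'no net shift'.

Q₀ = 0.001076 vs Keq = 0.3955 ⇒ Q<K, forward
Step 1:
                   D          E
  I            2.969    0.09741
  C           -1.086      1.086
  E            1.883      1.184
  solve Keq expr → x = 0.5432; check Q = 0.3955
Then add 0.4208 M of D.
Step 2:
                   D          E
  I            2.303      1.184
  C          -0.1625     0.1625
  E            2.141      1.346
  solve Keq expr → x = 0.08123; check Q = 0.3955
Then change container volume by factor 0.5 (V_new/V_old).
Step 3:
                   D          E
  I            4.282      2.693
  C                0          0
  E            4.282      2.693
  solve Keq expr → x = 0; check Q = 0.3955

Direction: no net shift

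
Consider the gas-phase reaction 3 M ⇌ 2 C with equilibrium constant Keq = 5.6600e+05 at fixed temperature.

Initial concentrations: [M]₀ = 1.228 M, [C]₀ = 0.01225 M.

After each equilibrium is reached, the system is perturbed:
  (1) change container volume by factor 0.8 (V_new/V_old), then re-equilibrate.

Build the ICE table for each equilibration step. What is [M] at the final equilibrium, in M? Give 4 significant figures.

Q₀ = 8.1036e-05 vs Keq = 5.6600e+05 ⇒ Q<K, forward
Step 1:
                    M           C
  init          1.228     0.01225
  Δ            -1.217      0.8116
  eq          0.01062      0.8238
  solve Keq expr → x = 0.4058; check Q = 5.6600e+05
Then change container volume by factor 0.8 (V_new/V_old).
Step 2:
                    M           C
  init        0.01328        1.03
  Δ       -9.4690e-04  6.3127e-04
  eq          0.01233        1.03
  solve Keq expr → x = 3.1563e-04; check Q = 5.6600e+05

[M]_eq = 0.01233 M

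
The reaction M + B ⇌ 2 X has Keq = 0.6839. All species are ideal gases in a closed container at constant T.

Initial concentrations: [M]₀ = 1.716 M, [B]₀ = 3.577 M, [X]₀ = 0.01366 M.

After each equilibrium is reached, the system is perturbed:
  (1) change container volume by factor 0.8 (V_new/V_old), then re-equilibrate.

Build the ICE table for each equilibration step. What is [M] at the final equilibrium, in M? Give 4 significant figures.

Q₀ = 3.0399e-05 vs Keq = 0.6839 ⇒ Q<K, forward
Step 1:
                   M          B          X
  init         1.716      3.577    0.01366
  Δ          -0.7001    -0.7001        1.4
  eq           1.016      2.877      1.414
  solve Keq expr → x = 0.7001; check Q = 0.6839
Then change container volume by factor 0.8 (V_new/V_old).
Step 2:
                   M          B          X
  init          1.27      3.596      1.767
  Δ                0          0          0
  eq            1.27      3.596      1.767
  solve Keq expr → x = 0; check Q = 0.6839

[M]_eq = 1.27 M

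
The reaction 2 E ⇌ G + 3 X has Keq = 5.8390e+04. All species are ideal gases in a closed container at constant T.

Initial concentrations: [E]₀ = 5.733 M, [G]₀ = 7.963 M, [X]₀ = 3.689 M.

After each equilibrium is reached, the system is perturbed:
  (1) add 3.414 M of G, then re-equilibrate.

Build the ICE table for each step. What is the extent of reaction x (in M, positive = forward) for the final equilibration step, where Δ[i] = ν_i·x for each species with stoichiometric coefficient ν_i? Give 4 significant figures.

x = -0.03493 M

Q₀ = 12.16 vs Keq = 5.8390e+04 ⇒ Q<K, forward
Step 1:
                  E         G         X
  I           5.733     7.963     3.689
  C          -5.208     2.604     7.812
  E          0.5247     10.57      11.5
  solve Keq expr → x = 2.604; check Q = 5.8390e+04
Then add 3.414 M of G.
Step 2:
                  E         G         X
  I          0.5247     13.98      11.5
  C         0.06987  -0.03493   -0.1048
  E          0.5946     13.95      11.4
  solve Keq expr → x = -0.03493; check Q = 5.8390e+04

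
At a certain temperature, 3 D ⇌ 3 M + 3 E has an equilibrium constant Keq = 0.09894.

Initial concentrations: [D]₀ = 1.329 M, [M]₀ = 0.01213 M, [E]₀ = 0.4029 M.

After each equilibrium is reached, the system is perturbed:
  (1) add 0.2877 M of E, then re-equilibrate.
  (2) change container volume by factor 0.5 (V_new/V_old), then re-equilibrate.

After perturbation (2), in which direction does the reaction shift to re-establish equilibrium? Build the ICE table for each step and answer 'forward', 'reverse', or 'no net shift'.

Direction: reverse

Q₀ = 4.9728e-08 vs Keq = 0.09894 ⇒ Q<K, forward
Step 1:
                  D         M         E
  Initial     1.329   0.01213    0.4029
  Change    -0.4569    0.4569    0.4569
  Equil      0.8721    0.4691    0.8598
  solve Keq expr → x = 0.1523; check Q = 0.09894
Then add 0.2877 M of E.
Step 2:
                  D         M         E
  Initial    0.8721    0.4691     1.148
  Change    0.06707  -0.06707  -0.06707
  Equil      0.9391     0.402      1.08
  solve Keq expr → x = -0.02236; check Q = 0.09894
Then change container volume by factor 0.5 (V_new/V_old).
Step 3:
                  D         M         E
  Initial     1.878     0.804     2.161
  Change     0.2756   -0.2756   -0.2756
  Equil       2.154    0.5284     1.885
  solve Keq expr → x = -0.09187; check Q = 0.09894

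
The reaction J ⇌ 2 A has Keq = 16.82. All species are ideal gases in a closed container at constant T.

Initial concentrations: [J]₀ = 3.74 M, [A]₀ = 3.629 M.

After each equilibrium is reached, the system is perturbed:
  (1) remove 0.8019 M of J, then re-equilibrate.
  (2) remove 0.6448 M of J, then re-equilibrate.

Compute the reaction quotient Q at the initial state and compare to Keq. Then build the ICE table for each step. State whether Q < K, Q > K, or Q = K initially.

Q₀ = 3.521 vs Keq = 16.82 ⇒ Q<K, forward
Step 1:
                   J          A
  init          3.74      3.629
  Δ           -1.353      2.707
  eq           2.387      6.336
  solve Keq expr → x = 1.353; check Q = 16.82
Then remove 0.8019 M of J.
Step 2:
                   J          A
  init         1.585      6.336
  Δ           0.3302    -0.6605
  eq           1.915      5.675
  solve Keq expr → x = -0.3302; check Q = 16.82
Then remove 0.6448 M of J.
Step 3:
                   J          A
  init          1.27      5.675
  Δ           0.2825     -0.565
  eq           1.553       5.11
  solve Keq expr → x = -0.2825; check Q = 16.82

Q₀ = 3.521; Q < K (proceeds forward)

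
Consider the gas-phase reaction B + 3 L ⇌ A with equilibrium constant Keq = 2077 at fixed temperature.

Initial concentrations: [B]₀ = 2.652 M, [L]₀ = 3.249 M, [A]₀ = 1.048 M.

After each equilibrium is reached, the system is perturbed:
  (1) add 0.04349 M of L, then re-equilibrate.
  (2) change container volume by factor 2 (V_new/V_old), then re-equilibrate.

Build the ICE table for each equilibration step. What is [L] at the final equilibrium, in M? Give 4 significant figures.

[L]_eq = 0.08545 M

Q₀ = 0.01152 vs Keq = 2077 ⇒ Q<K, forward
Step 1:
                  B         L         A
  init        2.652     3.249     1.048
  Δ          -1.054    -3.163     1.054
  eq          1.598   0.08589     2.102
  solve Keq expr → x = 1.054; check Q = 2077
Then add 0.04349 M of L.
Step 2:
                  B         L         A
  init        1.598    0.1294     2.102
  Δ        -0.01435  -0.04304   0.01435
  eq          1.583   0.08634     2.117
  solve Keq expr → x = 0.01435; check Q = 2077
Then change container volume by factor 2 (V_new/V_old).
Step 3:
                  B         L         A
  init       0.7916   0.04317     1.058
  Δ         0.01409   0.04228  -0.01409
  eq         0.8057   0.08545     1.044
  solve Keq expr → x = -0.01409; check Q = 2077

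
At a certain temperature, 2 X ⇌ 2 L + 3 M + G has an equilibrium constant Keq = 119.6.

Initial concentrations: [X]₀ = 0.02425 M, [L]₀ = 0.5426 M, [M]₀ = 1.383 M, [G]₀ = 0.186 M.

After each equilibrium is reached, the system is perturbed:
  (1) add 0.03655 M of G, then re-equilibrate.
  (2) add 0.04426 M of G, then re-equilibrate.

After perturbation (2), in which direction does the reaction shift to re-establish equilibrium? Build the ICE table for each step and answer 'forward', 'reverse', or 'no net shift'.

Direction: reverse

Q₀ = 246.3 vs Keq = 119.6 ⇒ Q>K, reverse
Step 1:
                   X          L          M          G
  init       0.02425     0.5426      1.383      0.186
  Δ         0.009055  -0.009055   -0.01358  -0.004528
  eq         0.03331     0.5335      1.369     0.1815
  solve Keq expr → x = -0.004528; check Q = 119.6
Then add 0.03655 M of G.
Step 2:
                   X          L          M          G
  init       0.03331     0.5335      1.369      0.218
  Δ         0.002736  -0.002736  -0.004104  -0.001368
  eq         0.03604     0.5308      1.365     0.2167
  solve Keq expr → x = -0.001368; check Q = 119.6
Then add 0.04426 M of G.
Step 3:
                   X          L          M          G
  init       0.03604     0.5308      1.365     0.2609
  Δ         0.002983  -0.002983  -0.004475  -0.001492
  eq         0.03902     0.5278      1.361     0.2594
  solve Keq expr → x = -0.001492; check Q = 119.6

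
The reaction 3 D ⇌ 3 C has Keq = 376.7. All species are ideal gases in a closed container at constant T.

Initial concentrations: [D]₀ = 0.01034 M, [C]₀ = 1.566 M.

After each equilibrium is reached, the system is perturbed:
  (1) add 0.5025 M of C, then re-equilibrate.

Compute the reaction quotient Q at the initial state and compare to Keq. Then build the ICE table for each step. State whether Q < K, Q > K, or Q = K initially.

Q₀ = 3.4739e+06; Q > K (proceeds reverse)

Q₀ = 3.4739e+06 vs Keq = 376.7 ⇒ Q>K, reverse
Step 1:
                   D          C
  init       0.01034      1.566
  Δ           0.1814    -0.1814
  eq          0.1917      1.385
  solve Keq expr → x = -0.06046; check Q = 376.7
Then add 0.5025 M of C.
Step 2:
                   D          C
  init        0.1917      1.887
  Δ          0.06112   -0.06112
  eq          0.2528      1.826
  solve Keq expr → x = -0.02037; check Q = 376.7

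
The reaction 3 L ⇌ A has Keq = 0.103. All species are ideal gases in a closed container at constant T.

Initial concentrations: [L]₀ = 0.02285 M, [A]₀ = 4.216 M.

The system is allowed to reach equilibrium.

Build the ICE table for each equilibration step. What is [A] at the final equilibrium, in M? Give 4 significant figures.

Q₀ = 3.5338e+05 vs Keq = 0.103 ⇒ Q>K, reverse
Step 1:
                  L         A
  I         0.02285     4.216
  C           3.114    -1.038
  E           3.136     3.178
  solve Keq expr → x = -1.038; check Q = 0.103

[A]_eq = 3.178 M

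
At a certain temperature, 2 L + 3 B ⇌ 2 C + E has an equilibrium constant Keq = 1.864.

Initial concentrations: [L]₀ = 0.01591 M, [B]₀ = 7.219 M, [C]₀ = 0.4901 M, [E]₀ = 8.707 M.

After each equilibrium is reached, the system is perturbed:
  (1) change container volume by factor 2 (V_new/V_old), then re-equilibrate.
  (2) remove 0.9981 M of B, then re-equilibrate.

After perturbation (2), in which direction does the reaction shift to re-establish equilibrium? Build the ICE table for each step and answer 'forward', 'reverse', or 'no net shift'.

Direction: reverse

Q₀ = 21.96 vs Keq = 1.864 ⇒ Q>K, reverse
Step 1:
                  L         B         C         E
  Initial   0.01591     7.219    0.4901     8.707
  Change    0.03429   0.05144  -0.03429  -0.01715
  Equil      0.0502      7.27    0.4558      8.69
  solve Keq expr → x = -0.01715; check Q = 1.864
Then change container volume by factor 2 (V_new/V_old).
Step 2:
                  L         B         C         E
  Initial    0.0251     3.635    0.2279     4.345
  Change    0.02007    0.0301  -0.02007  -0.01003
  Equil     0.04517     3.665    0.2078     4.335
  solve Keq expr → x = -0.01003; check Q = 1.864
Then remove 0.9981 M of B.
Step 3:
                  L         B         C         E
  Initial   0.04517     2.667    0.2078     4.335
  Change    0.01959   0.02938  -0.01959 -0.009795
  Equil     0.06476     2.697    0.1882     4.325
  solve Keq expr → x = -0.009795; check Q = 1.864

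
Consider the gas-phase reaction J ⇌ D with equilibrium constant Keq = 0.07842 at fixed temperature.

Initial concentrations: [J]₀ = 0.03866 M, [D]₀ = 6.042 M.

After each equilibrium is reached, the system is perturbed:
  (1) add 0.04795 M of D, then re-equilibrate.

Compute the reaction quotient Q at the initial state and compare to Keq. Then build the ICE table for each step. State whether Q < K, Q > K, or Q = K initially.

Q₀ = 156.3; Q > K (proceeds reverse)

Q₀ = 156.3 vs Keq = 0.07842 ⇒ Q>K, reverse
Step 1:
                   J          D
  Initial    0.03866      6.042
  Change         5.6       -5.6
  Equil        5.638     0.4422
  solve Keq expr → x = -5.6; check Q = 0.07842
Then add 0.04795 M of D.
Step 2:
                   J          D
  Initial      5.638     0.4901
  Change     0.04446   -0.04446
  Equil        5.683     0.4457
  solve Keq expr → x = -0.04446; check Q = 0.07842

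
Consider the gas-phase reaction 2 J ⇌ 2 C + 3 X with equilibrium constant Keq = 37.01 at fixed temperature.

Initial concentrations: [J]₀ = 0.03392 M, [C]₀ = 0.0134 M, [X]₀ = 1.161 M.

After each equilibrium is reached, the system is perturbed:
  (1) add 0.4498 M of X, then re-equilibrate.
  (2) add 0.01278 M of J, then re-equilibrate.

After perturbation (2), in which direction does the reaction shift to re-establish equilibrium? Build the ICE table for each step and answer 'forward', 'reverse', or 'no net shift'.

Q₀ = 0.2442 vs Keq = 37.01 ⇒ Q<K, forward
Step 1:
                    J           C           X
  I           0.03392      0.0134       1.161
  C          -0.02552     0.02552     0.03828
  E          0.008402     0.03892       1.199
  solve Keq expr → x = 0.01276; check Q = 37.01
Then add 0.4498 M of X.
Step 2:
                    J           C           X
  I          0.008402     0.03892       1.649
  C           0.00377    -0.00377   -0.005655
  E           0.01217     0.03515       1.643
  solve Keq expr → x = -0.001885; check Q = 37.01
Then add 0.01278 M of J.
Step 3:
                    J           C           X
  I           0.02495     0.03515       1.643
  C         -0.009346    0.009346     0.01402
  E           0.01561     0.04449       1.657
  solve Keq expr → x = 0.004673; check Q = 37.01

Direction: forward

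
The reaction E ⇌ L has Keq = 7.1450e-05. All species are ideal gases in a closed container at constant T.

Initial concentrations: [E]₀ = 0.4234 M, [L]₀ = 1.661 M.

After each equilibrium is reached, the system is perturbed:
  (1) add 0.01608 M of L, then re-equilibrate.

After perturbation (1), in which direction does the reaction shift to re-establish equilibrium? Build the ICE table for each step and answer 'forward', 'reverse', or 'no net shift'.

Direction: reverse

Q₀ = 3.923 vs Keq = 7.1450e-05 ⇒ Q>K, reverse
Step 1:
                   E          L
  I           0.4234      1.661
  C            1.661     -1.661
  E            2.084 1.4892e-04
  solve Keq expr → x = -1.661; check Q = 7.1450e-05
Then add 0.01608 M of L.
Step 2:
                   E          L
  I            2.084    0.01623
  C          0.01608   -0.01608
  E              2.1 1.5007e-04
  solve Keq expr → x = -0.01608; check Q = 7.1450e-05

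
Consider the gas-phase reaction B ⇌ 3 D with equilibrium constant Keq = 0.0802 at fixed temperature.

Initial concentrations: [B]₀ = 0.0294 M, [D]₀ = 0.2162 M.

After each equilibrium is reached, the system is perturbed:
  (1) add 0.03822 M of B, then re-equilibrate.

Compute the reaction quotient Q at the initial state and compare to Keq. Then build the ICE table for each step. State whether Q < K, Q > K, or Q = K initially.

Q₀ = 0.3437; Q > K (proceeds reverse)

Q₀ = 0.3437 vs Keq = 0.0802 ⇒ Q>K, reverse
Step 1:
                   B          D
  I           0.0294     0.2162
  C           0.0195    -0.0585
  E           0.0489     0.1577
  solve Keq expr → x = -0.0195; check Q = 0.0802
Then add 0.03822 M of B.
Step 2:
                   B          D
  I          0.08712     0.1577
  C        -0.008908    0.02672
  E          0.07821     0.1844
  solve Keq expr → x = 0.008908; check Q = 0.0802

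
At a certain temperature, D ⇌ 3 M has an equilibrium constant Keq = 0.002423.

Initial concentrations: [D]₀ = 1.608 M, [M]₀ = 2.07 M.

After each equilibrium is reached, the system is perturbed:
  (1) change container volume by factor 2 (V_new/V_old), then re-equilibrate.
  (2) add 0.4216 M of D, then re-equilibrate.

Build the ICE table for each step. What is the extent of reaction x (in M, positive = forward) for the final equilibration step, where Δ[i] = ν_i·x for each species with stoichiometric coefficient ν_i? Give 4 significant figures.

Q₀ = 5.516 vs Keq = 0.002423 ⇒ Q>K, reverse
Step 1:
                  D         M
  Initial     1.608      2.07
  Change     0.6314    -1.894
  Equil       2.239    0.1757
  solve Keq expr → x = -0.6314; check Q = 0.002423
Then change container volume by factor 2 (V_new/V_old).
Step 2:
                  D         M
  Initial      1.12   0.08786
  Change   -0.01697    0.0509
  Equil       1.103    0.1388
  solve Keq expr → x = 0.01697; check Q = 0.002423
Then add 0.4216 M of D.
Step 3:
                  D         M
  Initial     1.524    0.1388
  Change  -0.005212   0.01564
  Equil       1.519    0.1544
  solve Keq expr → x = 0.005212; check Q = 0.002423

x = 0.005212 M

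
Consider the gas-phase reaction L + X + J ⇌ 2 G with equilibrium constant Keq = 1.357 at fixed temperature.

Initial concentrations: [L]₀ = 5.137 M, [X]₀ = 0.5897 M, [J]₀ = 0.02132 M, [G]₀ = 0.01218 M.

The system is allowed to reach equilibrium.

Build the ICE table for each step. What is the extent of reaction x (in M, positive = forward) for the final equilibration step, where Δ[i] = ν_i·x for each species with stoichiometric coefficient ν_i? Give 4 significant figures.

x = 0.0206 M

Q₀ = 0.002297 vs Keq = 1.357 ⇒ Q<K, forward
Step 1:
                  L         X         J         G
  I           5.137    0.5897   0.02132   0.01218
  C         -0.0206   -0.0206   -0.0206    0.0412
  E           5.116    0.5691 7.2109e-04   0.05338
  solve Keq expr → x = 0.0206; check Q = 1.357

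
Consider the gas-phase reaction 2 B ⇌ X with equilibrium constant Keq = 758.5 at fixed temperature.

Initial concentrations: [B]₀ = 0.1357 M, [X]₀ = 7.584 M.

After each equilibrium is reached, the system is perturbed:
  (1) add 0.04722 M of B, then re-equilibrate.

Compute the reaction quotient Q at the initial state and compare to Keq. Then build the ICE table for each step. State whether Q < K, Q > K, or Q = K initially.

Q₀ = 411.8 vs Keq = 758.5 ⇒ Q<K, forward
Step 1:
                  B         X
  I          0.1357     7.584
  C        -0.03559   0.01779
  E          0.1001     7.602
  solve Keq expr → x = 0.01779; check Q = 758.5
Then add 0.04722 M of B.
Step 2:
                  B         X
  I          0.1473     7.602
  C        -0.04707   0.02353
  E          0.1003     7.625
  solve Keq expr → x = 0.02353; check Q = 758.5

Q₀ = 411.8; Q < K (proceeds forward)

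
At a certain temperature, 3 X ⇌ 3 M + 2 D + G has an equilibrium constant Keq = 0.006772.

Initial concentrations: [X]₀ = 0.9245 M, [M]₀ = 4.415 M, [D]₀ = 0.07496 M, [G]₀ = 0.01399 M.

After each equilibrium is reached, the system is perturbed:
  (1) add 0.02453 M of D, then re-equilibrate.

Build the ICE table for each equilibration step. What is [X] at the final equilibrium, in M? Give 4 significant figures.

[X]_eq = 0.941 M

Q₀ = 0.008561 vs Keq = 0.006772 ⇒ Q>K, reverse
Step 1:
                  X         M         D         G
  I          0.9245     4.415   0.07496   0.01399
  C        0.004941 -0.004941 -0.003294 -0.001647
  E          0.9294      4.41   0.07167   0.01234
  solve Keq expr → x = -0.001647; check Q = 0.006772
Then add 0.02453 M of D.
Step 2:
                  X         M         D         G
  I          0.9294      4.41    0.0962   0.01234
  C          0.0116   -0.0116 -0.007736 -0.003868
  E           0.941     4.398   0.08846  0.008475
  solve Keq expr → x = -0.003868; check Q = 0.006772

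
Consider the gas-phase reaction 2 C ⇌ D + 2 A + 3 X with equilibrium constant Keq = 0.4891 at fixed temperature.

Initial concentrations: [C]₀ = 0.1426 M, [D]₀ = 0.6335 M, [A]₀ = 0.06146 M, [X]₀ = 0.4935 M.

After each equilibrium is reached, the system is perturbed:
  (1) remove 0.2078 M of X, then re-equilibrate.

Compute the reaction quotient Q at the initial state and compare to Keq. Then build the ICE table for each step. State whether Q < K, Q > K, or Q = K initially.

Q₀ = 0.01414 vs Keq = 0.4891 ⇒ Q<K, forward
Step 1:
                  C         D         A         X
  I          0.1426    0.6335   0.06146    0.4935
  C        -0.07078   0.03539   0.07078    0.1062
  E         0.07182    0.6689    0.1322    0.5997
  solve Keq expr → x = 0.03539; check Q = 0.4891
Then remove 0.2078 M of X.
Step 2:
                  C         D         A         X
  I         0.07182    0.6689    0.1322    0.3919
  C        -0.02166   0.01083   0.02166   0.03249
  E         0.05016    0.6797    0.1539    0.4244
  solve Keq expr → x = 0.01083; check Q = 0.4891

Q₀ = 0.01414; Q < K (proceeds forward)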